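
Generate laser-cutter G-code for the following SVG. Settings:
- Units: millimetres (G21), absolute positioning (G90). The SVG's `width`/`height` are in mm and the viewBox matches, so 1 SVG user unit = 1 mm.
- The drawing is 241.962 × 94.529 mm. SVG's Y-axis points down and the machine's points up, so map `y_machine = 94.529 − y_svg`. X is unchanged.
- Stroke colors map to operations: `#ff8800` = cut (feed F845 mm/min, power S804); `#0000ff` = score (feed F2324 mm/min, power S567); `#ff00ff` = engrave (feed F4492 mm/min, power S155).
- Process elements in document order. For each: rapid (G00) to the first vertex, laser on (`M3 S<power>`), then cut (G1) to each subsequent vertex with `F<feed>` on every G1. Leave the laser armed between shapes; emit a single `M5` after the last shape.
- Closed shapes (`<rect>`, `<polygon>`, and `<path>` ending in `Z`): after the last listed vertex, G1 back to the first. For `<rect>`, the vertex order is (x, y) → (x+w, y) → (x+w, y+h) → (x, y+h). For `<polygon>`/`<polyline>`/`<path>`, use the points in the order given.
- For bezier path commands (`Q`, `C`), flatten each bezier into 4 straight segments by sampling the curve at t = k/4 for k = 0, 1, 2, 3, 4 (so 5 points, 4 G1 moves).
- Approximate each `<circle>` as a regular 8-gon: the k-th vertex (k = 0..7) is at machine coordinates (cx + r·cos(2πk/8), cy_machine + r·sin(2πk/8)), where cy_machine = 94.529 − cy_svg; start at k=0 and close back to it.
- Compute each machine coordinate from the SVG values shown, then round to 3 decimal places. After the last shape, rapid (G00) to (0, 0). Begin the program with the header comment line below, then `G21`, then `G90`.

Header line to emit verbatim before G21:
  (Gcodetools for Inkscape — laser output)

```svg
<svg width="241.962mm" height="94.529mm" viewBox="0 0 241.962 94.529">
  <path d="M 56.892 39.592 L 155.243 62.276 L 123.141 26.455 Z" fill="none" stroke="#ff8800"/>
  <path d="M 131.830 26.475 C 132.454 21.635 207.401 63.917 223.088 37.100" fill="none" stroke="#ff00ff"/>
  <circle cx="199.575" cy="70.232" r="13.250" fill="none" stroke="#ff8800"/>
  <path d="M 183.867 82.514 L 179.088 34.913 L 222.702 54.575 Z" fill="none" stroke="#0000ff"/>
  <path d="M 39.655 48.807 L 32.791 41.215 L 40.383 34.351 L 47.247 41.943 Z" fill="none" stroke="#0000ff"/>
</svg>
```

Since the viewBox matches the mm dimensions, user units are millimetres directly. The only transform is the Y-flip y_m = 94.529 − y_svg.

Shape 1 is a closed polygon drawn with `<path>`. Its stroke #ff8800 means cut at S804, F845. After flipping Y the toolpath is (56.892,54.937) → (155.243,32.253) → (123.141,68.074) → (56.892,54.937), returning to the start.

Shape 2 is a cubic bezier drawn with `<path>`. Its stroke #ff00ff means engrave at S155, F4492. After flipping Y the toolpath is (131.830,68.054) → (144.146,64.665) → (171.810,54.500) → (202.299,48.456) → (223.088,57.429).

Shape 3 is a circle drawn with `<circle>`. Its stroke #ff8800 means cut at S804, F845. After flipping Y the toolpath is (212.825,24.297) → (208.944,33.666) → (199.575,37.547) → (190.206,33.666) → (186.325,24.297) → (190.206,14.928) → (199.575,11.047) → (208.944,14.928) → (212.825,24.297), returning to the start.

Shape 4 is a regular polygon drawn with `<path>`. Its stroke #0000ff means score at S567, F2324. After flipping Y the toolpath is (183.867,12.015) → (179.088,59.616) → (222.702,39.954) → (183.867,12.015), returning to the start.

Shape 5 is a regular polygon drawn with `<path>`. Its stroke #0000ff means score at S567, F2324. After flipping Y the toolpath is (39.655,45.722) → (32.791,53.314) → (40.383,60.178) → (47.247,52.586) → (39.655,45.722), returning to the start.

(Gcodetools for Inkscape — laser output)
G21
G90
G00 X56.892 Y54.937
M3 S804
G1 X155.243 Y32.253 F845
G1 X123.141 Y68.074 F845
G1 X56.892 Y54.937 F845
G00 X131.830 Y68.054
M3 S155
G1 X144.146 Y64.665 F4492
G1 X171.810 Y54.500 F4492
G1 X202.299 Y48.456 F4492
G1 X223.088 Y57.429 F4492
G00 X212.825 Y24.297
M3 S804
G1 X208.944 Y33.666 F845
G1 X199.575 Y37.547 F845
G1 X190.206 Y33.666 F845
G1 X186.325 Y24.297 F845
G1 X190.206 Y14.928 F845
G1 X199.575 Y11.047 F845
G1 X208.944 Y14.928 F845
G1 X212.825 Y24.297 F845
G00 X183.867 Y12.015
M3 S567
G1 X179.088 Y59.616 F2324
G1 X222.702 Y39.954 F2324
G1 X183.867 Y12.015 F2324
G00 X39.655 Y45.722
M3 S567
G1 X32.791 Y53.314 F2324
G1 X40.383 Y60.178 F2324
G1 X47.247 Y52.586 F2324
G1 X39.655 Y45.722 F2324
M5
G00 X0.000 Y0.000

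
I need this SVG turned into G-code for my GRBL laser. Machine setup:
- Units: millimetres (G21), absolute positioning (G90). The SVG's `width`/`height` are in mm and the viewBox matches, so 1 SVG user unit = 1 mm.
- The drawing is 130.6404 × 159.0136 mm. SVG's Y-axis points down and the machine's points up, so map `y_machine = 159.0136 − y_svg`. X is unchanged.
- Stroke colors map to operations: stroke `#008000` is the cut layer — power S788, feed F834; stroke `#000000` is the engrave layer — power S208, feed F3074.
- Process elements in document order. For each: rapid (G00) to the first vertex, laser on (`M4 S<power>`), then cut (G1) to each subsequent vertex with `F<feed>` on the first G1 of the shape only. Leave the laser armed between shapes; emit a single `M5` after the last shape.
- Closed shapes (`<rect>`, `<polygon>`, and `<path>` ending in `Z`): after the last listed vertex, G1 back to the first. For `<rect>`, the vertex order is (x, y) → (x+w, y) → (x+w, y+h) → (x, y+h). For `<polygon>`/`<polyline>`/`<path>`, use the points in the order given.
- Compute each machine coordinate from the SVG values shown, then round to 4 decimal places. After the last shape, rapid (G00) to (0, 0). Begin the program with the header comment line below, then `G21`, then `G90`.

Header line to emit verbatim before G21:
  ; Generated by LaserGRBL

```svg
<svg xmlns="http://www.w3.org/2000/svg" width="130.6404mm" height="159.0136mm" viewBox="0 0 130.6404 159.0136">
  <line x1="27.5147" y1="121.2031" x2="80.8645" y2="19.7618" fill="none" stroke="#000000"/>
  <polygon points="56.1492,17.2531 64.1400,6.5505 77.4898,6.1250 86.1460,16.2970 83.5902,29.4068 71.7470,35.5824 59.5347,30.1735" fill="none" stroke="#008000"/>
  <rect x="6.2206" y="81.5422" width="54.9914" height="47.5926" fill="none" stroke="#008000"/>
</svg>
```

; Generated by LaserGRBL
G21
G90
G00 X27.5147 Y37.8105
M4 S208
G1 X80.8645 Y139.2518 F3074
G00 X56.1492 Y141.7605
M4 S788
G1 X64.1400 Y152.4631 F834
G1 X77.4898 Y152.8886
G1 X86.1460 Y142.7166
G1 X83.5902 Y129.6068
G1 X71.7470 Y123.4312
G1 X59.5347 Y128.8401
G1 X56.1492 Y141.7605
G00 X6.2206 Y77.4714
M4 S788
G1 X61.2120 Y77.4714 F834
G1 X61.2120 Y29.8788
G1 X6.2206 Y29.8788
G1 X6.2206 Y77.4714
M5
G00 X0.0000 Y0.0000

viewBox `0 0 130.6404 159.0136` with mm width/height → 1 unit = 1 mm. Flip: y_m = 159.0136 − y_svg.

**Shape 1** — `<line>` line segment, stroke `#000000` → engrave (S208, F3074). Machine vertices: (27.5147,37.8105) → (80.8645,139.2518). Open path.

**Shape 2** — `<polygon>` regular polygon, stroke `#008000` → cut (S788, F834). Machine vertices: (56.1492,141.7605) → (64.1400,152.4631) → (77.4898,152.8886) → (86.1460,142.7166) → (83.5902,129.6068) → (71.7470,123.4312) → (59.5347,128.8401) → (56.1492,141.7605). Closed: final G1 returns to the first vertex.

**Shape 3** — `<rect>` rectangle, stroke `#008000` → cut (S788, F834). Machine vertices: (6.2206,77.4714) → (61.2120,77.4714) → (61.2120,29.8788) → (6.2206,29.8788) → (6.2206,77.4714). Closed: final G1 returns to the first vertex.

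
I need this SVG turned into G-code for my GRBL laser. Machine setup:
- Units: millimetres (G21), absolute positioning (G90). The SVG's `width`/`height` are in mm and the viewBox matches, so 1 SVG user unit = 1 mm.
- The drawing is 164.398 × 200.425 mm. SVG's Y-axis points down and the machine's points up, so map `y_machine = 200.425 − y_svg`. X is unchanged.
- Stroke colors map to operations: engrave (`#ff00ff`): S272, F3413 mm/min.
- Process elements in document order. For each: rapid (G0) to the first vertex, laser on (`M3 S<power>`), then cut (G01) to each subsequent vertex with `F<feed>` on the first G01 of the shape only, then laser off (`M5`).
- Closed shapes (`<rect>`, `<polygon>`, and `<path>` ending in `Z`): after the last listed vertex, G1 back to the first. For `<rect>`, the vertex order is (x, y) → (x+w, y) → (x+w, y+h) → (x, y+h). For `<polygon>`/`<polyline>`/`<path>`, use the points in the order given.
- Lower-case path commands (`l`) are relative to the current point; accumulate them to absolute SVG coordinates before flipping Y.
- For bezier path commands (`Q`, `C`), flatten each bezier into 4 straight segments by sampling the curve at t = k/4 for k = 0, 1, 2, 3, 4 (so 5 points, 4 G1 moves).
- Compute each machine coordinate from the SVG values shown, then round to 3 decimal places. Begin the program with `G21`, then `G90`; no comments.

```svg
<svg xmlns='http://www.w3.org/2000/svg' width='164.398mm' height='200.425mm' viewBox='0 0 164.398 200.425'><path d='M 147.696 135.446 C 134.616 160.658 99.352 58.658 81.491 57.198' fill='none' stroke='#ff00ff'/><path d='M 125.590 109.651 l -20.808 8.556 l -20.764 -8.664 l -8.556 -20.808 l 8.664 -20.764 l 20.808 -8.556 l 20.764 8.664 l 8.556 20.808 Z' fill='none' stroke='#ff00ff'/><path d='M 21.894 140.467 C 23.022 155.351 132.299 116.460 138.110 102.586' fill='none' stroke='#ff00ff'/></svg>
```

1 u = 1 mm; y_m = 200.425 − y.

[1] `<path>` cubic bezier, #ff00ff→engrave S272 F3413: (147.696,64.979) → (134.345,66.364) → (116.386,94.101) → (97.531,126.839) → (81.491,143.227)

[2] `<path>` regular polygon, #ff00ff→engrave S272 F3413: (125.590,90.774) → (104.782,82.218) → (84.018,90.882) → (75.462,111.690) → (84.126,132.454) → (104.934,141.010) → (125.698,132.346) → (134.254,111.538) → (125.590,90.774) (closed)

[3] `<path>` cubic bezier, #ff00ff→engrave S272 F3413: (21.894,59.958) → (39.711,57.647) → (78.246,68.114) → (117.658,83.974) → (138.110,97.839)

G21
G90
G0 X147.696 Y64.979
M3 S272
G01 X134.345 Y66.364 F3413
G01 X116.386 Y94.101
G01 X97.531 Y126.839
G01 X81.491 Y143.227
M5
G0 X125.590 Y90.774
M3 S272
G01 X104.782 Y82.218 F3413
G01 X84.018 Y90.882
G01 X75.462 Y111.690
G01 X84.126 Y132.454
G01 X104.934 Y141.010
G01 X125.698 Y132.346
G01 X134.254 Y111.538
G01 X125.590 Y90.774
M5
G0 X21.894 Y59.958
M3 S272
G01 X39.711 Y57.647 F3413
G01 X78.246 Y68.114
G01 X117.658 Y83.974
G01 X138.110 Y97.839
M5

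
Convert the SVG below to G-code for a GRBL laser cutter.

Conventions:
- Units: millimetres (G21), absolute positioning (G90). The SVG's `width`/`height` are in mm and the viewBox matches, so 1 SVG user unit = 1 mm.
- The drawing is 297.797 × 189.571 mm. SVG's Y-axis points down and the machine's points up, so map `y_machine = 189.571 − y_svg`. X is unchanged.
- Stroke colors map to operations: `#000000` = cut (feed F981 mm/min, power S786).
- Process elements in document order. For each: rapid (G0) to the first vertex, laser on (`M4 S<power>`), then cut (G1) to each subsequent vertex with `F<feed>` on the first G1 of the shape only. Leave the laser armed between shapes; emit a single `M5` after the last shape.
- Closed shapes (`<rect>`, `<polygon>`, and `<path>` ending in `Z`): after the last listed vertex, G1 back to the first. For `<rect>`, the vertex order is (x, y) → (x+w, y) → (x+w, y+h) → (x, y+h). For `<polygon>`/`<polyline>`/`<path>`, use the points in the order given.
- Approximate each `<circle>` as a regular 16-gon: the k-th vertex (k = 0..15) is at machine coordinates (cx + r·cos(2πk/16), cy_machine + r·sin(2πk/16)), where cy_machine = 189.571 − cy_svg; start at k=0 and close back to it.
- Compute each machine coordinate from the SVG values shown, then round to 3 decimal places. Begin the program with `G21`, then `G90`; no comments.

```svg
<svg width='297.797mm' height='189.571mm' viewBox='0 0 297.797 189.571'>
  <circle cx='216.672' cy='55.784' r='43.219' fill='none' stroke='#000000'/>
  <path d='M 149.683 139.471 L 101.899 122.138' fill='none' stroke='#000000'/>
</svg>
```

1 u = 1 mm; y_m = 189.571 − y.

[1] `<circle>` circle, #000000→cut S786 F981: (259.891,133.787) → (256.601,150.326) → (247.232,164.347) → (233.211,173.716) → (216.672,177.006) → (200.133,173.716) → (186.112,164.347) → (176.743,150.326) → (173.453,133.787) → (176.743,117.248) → (186.112,103.227) → (200.133,93.858) → (216.672,90.568) → (233.211,93.858) → (247.232,103.227) → (256.601,117.248) → (259.891,133.787) (closed)

[2] `<path>` line segment, #000000→cut S786 F981: (149.683,50.100) → (101.899,67.433)

G21
G90
G0 X259.891 Y133.787
M4 S786
G1 X256.601 Y150.326 F981
G1 X247.232 Y164.347
G1 X233.211 Y173.716
G1 X216.672 Y177.006
G1 X200.133 Y173.716
G1 X186.112 Y164.347
G1 X176.743 Y150.326
G1 X173.453 Y133.787
G1 X176.743 Y117.248
G1 X186.112 Y103.227
G1 X200.133 Y93.858
G1 X216.672 Y90.568
G1 X233.211 Y93.858
G1 X247.232 Y103.227
G1 X256.601 Y117.248
G1 X259.891 Y133.787
G0 X149.683 Y50.100
M4 S786
G1 X101.899 Y67.433 F981
M5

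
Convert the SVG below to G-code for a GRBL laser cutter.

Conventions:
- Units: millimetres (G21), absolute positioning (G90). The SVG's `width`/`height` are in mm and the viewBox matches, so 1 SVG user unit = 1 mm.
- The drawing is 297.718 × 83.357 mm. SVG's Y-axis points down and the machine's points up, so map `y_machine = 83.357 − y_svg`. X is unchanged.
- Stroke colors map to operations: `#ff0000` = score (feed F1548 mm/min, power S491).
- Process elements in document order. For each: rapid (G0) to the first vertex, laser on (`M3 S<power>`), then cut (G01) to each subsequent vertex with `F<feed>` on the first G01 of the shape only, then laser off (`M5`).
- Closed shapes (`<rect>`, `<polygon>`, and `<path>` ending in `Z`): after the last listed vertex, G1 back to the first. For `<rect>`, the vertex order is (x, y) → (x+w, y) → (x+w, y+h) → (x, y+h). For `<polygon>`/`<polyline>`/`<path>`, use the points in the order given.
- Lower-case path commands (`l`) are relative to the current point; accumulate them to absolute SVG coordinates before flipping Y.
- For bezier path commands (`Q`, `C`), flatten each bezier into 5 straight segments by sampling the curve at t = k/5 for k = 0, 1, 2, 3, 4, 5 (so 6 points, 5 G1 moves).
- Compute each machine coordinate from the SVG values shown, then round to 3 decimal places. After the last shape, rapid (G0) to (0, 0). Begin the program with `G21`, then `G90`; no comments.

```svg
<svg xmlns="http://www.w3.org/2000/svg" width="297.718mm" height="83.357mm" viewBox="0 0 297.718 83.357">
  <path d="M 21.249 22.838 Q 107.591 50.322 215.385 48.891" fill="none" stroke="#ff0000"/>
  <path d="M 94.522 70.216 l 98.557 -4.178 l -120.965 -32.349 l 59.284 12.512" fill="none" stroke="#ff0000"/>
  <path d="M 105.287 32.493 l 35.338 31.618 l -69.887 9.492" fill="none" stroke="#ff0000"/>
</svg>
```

viewBox `0 0 297.718 83.357` with mm width/height → 1 unit = 1 mm. Flip: y_m = 83.357 − y_svg.

**Shape 1** — `<path>` quadratic bezier, stroke `#ff0000` → score (S491, F1548). Control points (SVG): P0=(21.249,22.838), P1=(107.591,50.322), P2=(215.385,48.891); sampled at t=k/5. Machine vertices: (21.249,60.519) → (56.644,50.682) → (93.755,43.158) → (132.582,37.948) → (173.125,35.050) → (215.385,34.466). Open path.

**Shape 2** — `<path>` open polyline, stroke `#ff0000` → score (S491, F1548). Machine vertices: (94.522,13.141) → (193.079,17.319) → (72.114,49.668) → (131.398,37.156). Open path.

**Shape 3** — `<path>` open polyline, stroke `#ff0000` → score (S491, F1548). Machine vertices: (105.287,50.864) → (140.625,19.246) → (70.738,9.754). Open path.

G21
G90
G0 X21.249 Y60.519
M3 S491
G01 X56.644 Y50.682 F1548
G01 X93.755 Y43.158
G01 X132.582 Y37.948
G01 X173.125 Y35.050
G01 X215.385 Y34.466
M5
G0 X94.522 Y13.141
M3 S491
G01 X193.079 Y17.319 F1548
G01 X72.114 Y49.668
G01 X131.398 Y37.156
M5
G0 X105.287 Y50.864
M3 S491
G01 X140.625 Y19.246 F1548
G01 X70.738 Y9.754
M5
G0 X0.000 Y0.000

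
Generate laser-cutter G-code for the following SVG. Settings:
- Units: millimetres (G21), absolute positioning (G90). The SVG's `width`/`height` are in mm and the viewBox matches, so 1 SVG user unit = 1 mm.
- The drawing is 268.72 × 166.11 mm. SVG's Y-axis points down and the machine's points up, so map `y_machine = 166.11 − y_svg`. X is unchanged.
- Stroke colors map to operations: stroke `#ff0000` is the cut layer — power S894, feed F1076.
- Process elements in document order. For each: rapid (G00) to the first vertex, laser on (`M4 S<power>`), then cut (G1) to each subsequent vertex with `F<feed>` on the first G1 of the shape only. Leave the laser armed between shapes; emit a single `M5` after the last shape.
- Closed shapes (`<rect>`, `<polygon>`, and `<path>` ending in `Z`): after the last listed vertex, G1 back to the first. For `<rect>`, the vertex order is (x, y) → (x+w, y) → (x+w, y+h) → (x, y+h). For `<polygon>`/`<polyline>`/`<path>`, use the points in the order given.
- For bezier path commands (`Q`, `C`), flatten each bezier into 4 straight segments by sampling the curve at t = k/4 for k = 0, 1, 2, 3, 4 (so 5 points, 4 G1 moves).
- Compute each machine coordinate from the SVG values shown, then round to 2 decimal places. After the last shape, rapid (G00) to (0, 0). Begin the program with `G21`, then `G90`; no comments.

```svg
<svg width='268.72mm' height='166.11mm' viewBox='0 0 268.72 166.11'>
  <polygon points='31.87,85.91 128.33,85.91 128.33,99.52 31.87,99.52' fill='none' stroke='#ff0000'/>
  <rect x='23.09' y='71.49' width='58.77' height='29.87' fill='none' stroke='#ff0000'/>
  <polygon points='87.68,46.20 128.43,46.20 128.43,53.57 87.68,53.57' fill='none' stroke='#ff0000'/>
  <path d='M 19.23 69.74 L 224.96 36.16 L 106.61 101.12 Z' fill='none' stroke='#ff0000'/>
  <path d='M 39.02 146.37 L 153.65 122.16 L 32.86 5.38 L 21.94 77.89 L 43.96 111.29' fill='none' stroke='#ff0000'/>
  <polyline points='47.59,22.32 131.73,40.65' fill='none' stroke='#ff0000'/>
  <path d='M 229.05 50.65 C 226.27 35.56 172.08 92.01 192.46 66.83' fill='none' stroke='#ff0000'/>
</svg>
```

1 u = 1 mm; y_m = 166.11 − y.

[1] `<polygon>` rectangle, #ff0000→cut S894 F1076: (31.87,80.20) → (128.33,80.20) → (128.33,66.59) → (31.87,66.59) → (31.87,80.20) (closed)

[2] `<rect>` rectangle, #ff0000→cut S894 F1076: (23.09,94.62) → (81.86,94.62) → (81.86,64.75) → (23.09,64.75) → (23.09,94.62) (closed)

[3] `<polygon>` rectangle, #ff0000→cut S894 F1076: (87.68,119.91) → (128.43,119.91) → (128.43,112.54) → (87.68,112.54) → (87.68,119.91) (closed)

[4] `<path>` closed polygon, #ff0000→cut S894 F1076: (19.23,96.37) → (224.96,129.95) → (106.61,64.99) → (19.23,96.37) (closed)

[5] `<path>` open polyline, #ff0000→cut S894 F1076: (39.02,19.74) → (153.65,43.95) → (32.86,160.73) → (21.94,88.22) → (43.96,54.82)

[6] `<polyline>` line segment, #ff0000→cut S894 F1076: (47.59,143.79) → (131.73,125.46)

[7] `<path>` cubic bezier, #ff0000→cut S894 F1076: (229.05,115.46) → (219.29,115.76) → (202.07,103.59) → (189.19,93.31) → (192.46,99.28)

G21
G90
G00 X31.87 Y80.20
M4 S894
G1 X128.33 Y80.20 F1076
G1 X128.33 Y66.59
G1 X31.87 Y66.59
G1 X31.87 Y80.20
G00 X23.09 Y94.62
M4 S894
G1 X81.86 Y94.62 F1076
G1 X81.86 Y64.75
G1 X23.09 Y64.75
G1 X23.09 Y94.62
G00 X87.68 Y119.91
M4 S894
G1 X128.43 Y119.91 F1076
G1 X128.43 Y112.54
G1 X87.68 Y112.54
G1 X87.68 Y119.91
G00 X19.23 Y96.37
M4 S894
G1 X224.96 Y129.95 F1076
G1 X106.61 Y64.99
G1 X19.23 Y96.37
G00 X39.02 Y19.74
M4 S894
G1 X153.65 Y43.95 F1076
G1 X32.86 Y160.73
G1 X21.94 Y88.22
G1 X43.96 Y54.82
G00 X47.59 Y143.79
M4 S894
G1 X131.73 Y125.46 F1076
G00 X229.05 Y115.46
M4 S894
G1 X219.29 Y115.76 F1076
G1 X202.07 Y103.59
G1 X189.19 Y93.31
G1 X192.46 Y99.28
M5
G00 X0.00 Y0.00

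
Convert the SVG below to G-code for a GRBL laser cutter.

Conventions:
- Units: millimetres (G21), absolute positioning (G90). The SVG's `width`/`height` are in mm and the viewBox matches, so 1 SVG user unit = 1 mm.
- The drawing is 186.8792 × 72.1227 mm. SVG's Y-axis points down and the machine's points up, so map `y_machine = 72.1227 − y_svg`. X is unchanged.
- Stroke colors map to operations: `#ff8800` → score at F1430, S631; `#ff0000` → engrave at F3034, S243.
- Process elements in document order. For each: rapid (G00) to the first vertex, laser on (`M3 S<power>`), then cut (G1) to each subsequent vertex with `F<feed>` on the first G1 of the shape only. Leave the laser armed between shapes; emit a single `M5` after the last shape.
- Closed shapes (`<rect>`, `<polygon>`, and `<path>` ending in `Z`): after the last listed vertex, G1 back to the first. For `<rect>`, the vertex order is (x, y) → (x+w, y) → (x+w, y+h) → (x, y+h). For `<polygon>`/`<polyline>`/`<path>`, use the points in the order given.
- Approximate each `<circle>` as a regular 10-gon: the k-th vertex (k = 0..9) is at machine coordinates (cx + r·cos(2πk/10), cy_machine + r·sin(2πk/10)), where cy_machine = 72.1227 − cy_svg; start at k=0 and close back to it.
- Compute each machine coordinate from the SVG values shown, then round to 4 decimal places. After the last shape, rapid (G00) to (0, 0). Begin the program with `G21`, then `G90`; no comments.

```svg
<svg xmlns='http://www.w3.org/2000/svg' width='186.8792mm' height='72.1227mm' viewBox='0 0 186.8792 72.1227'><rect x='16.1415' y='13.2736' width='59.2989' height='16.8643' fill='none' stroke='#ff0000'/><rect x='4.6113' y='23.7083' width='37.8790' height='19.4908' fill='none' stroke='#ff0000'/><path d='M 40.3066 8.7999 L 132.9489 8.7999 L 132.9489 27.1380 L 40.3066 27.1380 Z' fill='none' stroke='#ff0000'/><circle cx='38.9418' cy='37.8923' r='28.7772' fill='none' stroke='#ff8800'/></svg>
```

1 u = 1 mm; y_m = 72.1227 − y.

[1] `<rect>` rectangle, #ff0000→engrave S243 F3034: (16.1415,58.8491) → (75.4404,58.8491) → (75.4404,41.9848) → (16.1415,41.9848) → (16.1415,58.8491) (closed)

[2] `<rect>` rectangle, #ff0000→engrave S243 F3034: (4.6113,48.4144) → (42.4903,48.4144) → (42.4903,28.9236) → (4.6113,28.9236) → (4.6113,48.4144) (closed)

[3] `<path>` rectangle, #ff0000→engrave S243 F3034: (40.3066,63.3228) → (132.9489,63.3228) → (132.9489,44.9847) → (40.3066,44.9847) → (40.3066,63.3228) (closed)

[4] `<circle>` circle, #ff8800→score S631 F1430: (67.7190,34.2304) → (62.2230,51.1452) → (47.8344,61.5991) → (30.0492,61.5991) → (15.6606,51.1452) → (10.1646,34.2304) → (15.6606,17.3156) → (30.0492,6.8617) → (47.8344,6.8617) → (62.2230,17.3156) → (67.7190,34.2304) (closed)

G21
G90
G00 X16.1415 Y58.8491
M3 S243
G1 X75.4404 Y58.8491 F3034
G1 X75.4404 Y41.9848
G1 X16.1415 Y41.9848
G1 X16.1415 Y58.8491
G00 X4.6113 Y48.4144
M3 S243
G1 X42.4903 Y48.4144 F3034
G1 X42.4903 Y28.9236
G1 X4.6113 Y28.9236
G1 X4.6113 Y48.4144
G00 X40.3066 Y63.3228
M3 S243
G1 X132.9489 Y63.3228 F3034
G1 X132.9489 Y44.9847
G1 X40.3066 Y44.9847
G1 X40.3066 Y63.3228
G00 X67.7190 Y34.2304
M3 S631
G1 X62.2230 Y51.1452 F1430
G1 X47.8344 Y61.5991
G1 X30.0492 Y61.5991
G1 X15.6606 Y51.1452
G1 X10.1646 Y34.2304
G1 X15.6606 Y17.3156
G1 X30.0492 Y6.8617
G1 X47.8344 Y6.8617
G1 X62.2230 Y17.3156
G1 X67.7190 Y34.2304
M5
G00 X0.0000 Y0.0000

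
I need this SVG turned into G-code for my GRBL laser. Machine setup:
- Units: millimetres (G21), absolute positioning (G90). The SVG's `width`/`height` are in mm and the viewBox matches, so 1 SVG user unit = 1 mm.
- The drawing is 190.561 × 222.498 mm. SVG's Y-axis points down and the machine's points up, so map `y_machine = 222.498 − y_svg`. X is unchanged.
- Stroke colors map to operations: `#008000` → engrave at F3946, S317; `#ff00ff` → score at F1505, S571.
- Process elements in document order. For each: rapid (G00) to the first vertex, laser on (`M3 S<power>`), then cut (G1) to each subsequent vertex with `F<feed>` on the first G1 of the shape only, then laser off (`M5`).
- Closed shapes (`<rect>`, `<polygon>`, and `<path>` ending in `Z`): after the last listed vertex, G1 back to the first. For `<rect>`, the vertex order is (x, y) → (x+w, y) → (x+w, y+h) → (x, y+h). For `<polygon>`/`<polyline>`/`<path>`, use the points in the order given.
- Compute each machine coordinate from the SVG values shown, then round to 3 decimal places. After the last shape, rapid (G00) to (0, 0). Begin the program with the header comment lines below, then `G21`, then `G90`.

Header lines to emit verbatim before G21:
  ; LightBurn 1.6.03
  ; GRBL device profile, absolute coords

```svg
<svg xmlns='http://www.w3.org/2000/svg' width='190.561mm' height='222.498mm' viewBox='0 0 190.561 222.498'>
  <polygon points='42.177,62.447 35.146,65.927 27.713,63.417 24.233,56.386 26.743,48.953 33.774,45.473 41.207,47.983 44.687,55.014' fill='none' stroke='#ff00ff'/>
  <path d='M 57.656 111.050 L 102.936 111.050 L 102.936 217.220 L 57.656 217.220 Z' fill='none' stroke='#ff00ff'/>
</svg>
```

viewBox `0 0 190.561 222.498` with mm width/height → 1 unit = 1 mm. Flip: y_m = 222.498 − y_svg.

**Shape 1** — `<polygon>` regular polygon, stroke `#ff00ff` → score (S571, F1505). Machine vertices: (42.177,160.051) → (35.146,156.571) → (27.713,159.081) → (24.233,166.112) → (26.743,173.545) → (33.774,177.025) → (41.207,174.515) → (44.687,167.484) → (42.177,160.051). Closed: final G1 returns to the first vertex.

**Shape 2** — `<path>` rectangle, stroke `#ff00ff` → score (S571, F1505). Machine vertices: (57.656,111.448) → (102.936,111.448) → (102.936,5.278) → (57.656,5.278) → (57.656,111.448). Closed: final G1 returns to the first vertex.

; LightBurn 1.6.03
; GRBL device profile, absolute coords
G21
G90
G00 X42.177 Y160.051
M3 S571
G1 X35.146 Y156.571 F1505
G1 X27.713 Y159.081
G1 X24.233 Y166.112
G1 X26.743 Y173.545
G1 X33.774 Y177.025
G1 X41.207 Y174.515
G1 X44.687 Y167.484
G1 X42.177 Y160.051
M5
G00 X57.656 Y111.448
M3 S571
G1 X102.936 Y111.448 F1505
G1 X102.936 Y5.278
G1 X57.656 Y5.278
G1 X57.656 Y111.448
M5
G00 X0.000 Y0.000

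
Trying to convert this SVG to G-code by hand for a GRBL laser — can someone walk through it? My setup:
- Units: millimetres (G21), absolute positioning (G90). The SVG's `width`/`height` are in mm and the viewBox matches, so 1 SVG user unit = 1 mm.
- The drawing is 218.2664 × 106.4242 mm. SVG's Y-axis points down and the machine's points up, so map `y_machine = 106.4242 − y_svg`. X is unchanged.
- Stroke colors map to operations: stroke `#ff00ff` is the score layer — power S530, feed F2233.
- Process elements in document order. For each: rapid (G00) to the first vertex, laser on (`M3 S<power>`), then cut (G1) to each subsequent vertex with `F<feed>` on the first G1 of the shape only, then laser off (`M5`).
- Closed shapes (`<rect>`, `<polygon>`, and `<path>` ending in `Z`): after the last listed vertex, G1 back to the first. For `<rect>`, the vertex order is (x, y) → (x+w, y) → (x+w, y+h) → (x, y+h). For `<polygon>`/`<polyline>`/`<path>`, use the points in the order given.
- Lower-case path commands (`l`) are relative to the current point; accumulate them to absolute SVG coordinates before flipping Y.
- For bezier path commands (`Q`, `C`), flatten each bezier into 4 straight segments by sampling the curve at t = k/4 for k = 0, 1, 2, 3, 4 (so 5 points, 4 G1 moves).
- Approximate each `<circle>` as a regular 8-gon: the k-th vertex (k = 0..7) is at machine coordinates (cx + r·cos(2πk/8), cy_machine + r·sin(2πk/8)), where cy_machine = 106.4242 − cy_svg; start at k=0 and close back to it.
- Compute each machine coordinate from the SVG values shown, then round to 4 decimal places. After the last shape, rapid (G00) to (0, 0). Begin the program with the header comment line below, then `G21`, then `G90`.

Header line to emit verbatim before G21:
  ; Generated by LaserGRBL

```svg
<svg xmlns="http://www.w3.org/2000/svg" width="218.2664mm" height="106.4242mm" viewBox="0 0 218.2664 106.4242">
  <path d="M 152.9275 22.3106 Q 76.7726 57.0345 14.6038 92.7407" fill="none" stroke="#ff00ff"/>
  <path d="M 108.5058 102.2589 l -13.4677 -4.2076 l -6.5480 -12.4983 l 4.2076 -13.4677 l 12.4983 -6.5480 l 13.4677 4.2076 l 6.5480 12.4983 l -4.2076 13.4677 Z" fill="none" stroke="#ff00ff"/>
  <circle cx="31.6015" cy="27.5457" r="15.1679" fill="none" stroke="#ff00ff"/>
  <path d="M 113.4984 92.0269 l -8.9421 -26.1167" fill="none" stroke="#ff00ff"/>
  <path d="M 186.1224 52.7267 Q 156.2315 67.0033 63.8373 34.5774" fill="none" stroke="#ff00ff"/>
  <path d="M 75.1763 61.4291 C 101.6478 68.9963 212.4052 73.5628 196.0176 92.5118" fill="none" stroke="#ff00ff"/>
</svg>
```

viewBox `0 0 218.2664 106.4242` with mm width/height → 1 unit = 1 mm. Flip: y_m = 106.4242 − y_svg.

**Shape 1** — `<path>` quadratic bezier, stroke `#ff00ff` → score (S530, F2233). Control points (SVG): P0=(152.9275,22.3106), P1=(76.7726,57.0345), P2=(14.6038,92.7407); sampled at t=k/4. Machine vertices: (152.9275,84.1136) → (115.7242,66.6903) → (80.2691,49.1441) → (46.5623,31.4752) → (14.6038,13.6835). Open path.

**Shape 2** — `<path>` regular polygon, stroke `#ff00ff` → score (S530, F2233). Machine vertices: (108.5058,4.1653) → (95.0381,8.3729) → (88.4901,20.8712) → (92.6977,34.3389) → (105.1960,40.8869) → (118.6637,36.6793) → (125.2117,24.1810) → (121.0041,10.7133) → (108.5058,4.1653). Closed: final G1 returns to the first vertex.

**Shape 3** — `<circle>` circle, stroke `#ff00ff` → score (S530, F2233). Machine vertices: (46.7694,78.8785) → (42.3268,89.6038) → (31.6015,94.0464) → (20.8762,89.6038) → (16.4336,78.8785) → (20.8762,68.1532) → (31.6015,63.7106) → (42.3268,68.1532) → (46.7694,78.8785). Closed: final G1 returns to the first vertex.

**Shape 4** — `<path>` line segment, stroke `#ff00ff` → score (S530, F2233). Machine vertices: (113.4984,14.3973) → (104.5563,40.5140). Open path.

**Shape 5** — `<path>` quadratic bezier, stroke `#ff00ff` → score (S530, F2233). Control points (SVG): P0=(186.1224,52.7267), P1=(156.2315,67.0033), P2=(63.8373,34.5774); sampled at t=k/4. Machine vertices: (186.1224,53.6975) → (167.2705,49.4781) → (140.6057,51.0965) → (106.1279,58.5528) → (63.8373,71.8468). Open path.

**Shape 6** — `<path>` cubic bezier, stroke `#ff00ff` → score (S530, F2233). Control points (SVG): P0=(75.1763,61.4291), P1=(101.6478,68.9963), P2=(212.4052,73.5628), P3=(196.0176,92.5118); sampled at t=k/4. Machine vertices: (75.1763,44.9951) → (107.5299,39.6107) → (151.6691,33.7219) → (187.7722,25.6990) → (196.0176,13.9124). Open path.

; Generated by LaserGRBL
G21
G90
G00 X152.9275 Y84.1136
M3 S530
G1 X115.7242 Y66.6903 F2233
G1 X80.2691 Y49.1441
G1 X46.5623 Y31.4752
G1 X14.6038 Y13.6835
M5
G00 X108.5058 Y4.1653
M3 S530
G1 X95.0381 Y8.3729 F2233
G1 X88.4901 Y20.8712
G1 X92.6977 Y34.3389
G1 X105.1960 Y40.8869
G1 X118.6637 Y36.6793
G1 X125.2117 Y24.1810
G1 X121.0041 Y10.7133
G1 X108.5058 Y4.1653
M5
G00 X46.7694 Y78.8785
M3 S530
G1 X42.3268 Y89.6038 F2233
G1 X31.6015 Y94.0464
G1 X20.8762 Y89.6038
G1 X16.4336 Y78.8785
G1 X20.8762 Y68.1532
G1 X31.6015 Y63.7106
G1 X42.3268 Y68.1532
G1 X46.7694 Y78.8785
M5
G00 X113.4984 Y14.3973
M3 S530
G1 X104.5563 Y40.5140 F2233
M5
G00 X186.1224 Y53.6975
M3 S530
G1 X167.2705 Y49.4781 F2233
G1 X140.6057 Y51.0965
G1 X106.1279 Y58.5528
G1 X63.8373 Y71.8468
M5
G00 X75.1763 Y44.9951
M3 S530
G1 X107.5299 Y39.6107 F2233
G1 X151.6691 Y33.7219
G1 X187.7722 Y25.6990
G1 X196.0176 Y13.9124
M5
G00 X0.0000 Y0.0000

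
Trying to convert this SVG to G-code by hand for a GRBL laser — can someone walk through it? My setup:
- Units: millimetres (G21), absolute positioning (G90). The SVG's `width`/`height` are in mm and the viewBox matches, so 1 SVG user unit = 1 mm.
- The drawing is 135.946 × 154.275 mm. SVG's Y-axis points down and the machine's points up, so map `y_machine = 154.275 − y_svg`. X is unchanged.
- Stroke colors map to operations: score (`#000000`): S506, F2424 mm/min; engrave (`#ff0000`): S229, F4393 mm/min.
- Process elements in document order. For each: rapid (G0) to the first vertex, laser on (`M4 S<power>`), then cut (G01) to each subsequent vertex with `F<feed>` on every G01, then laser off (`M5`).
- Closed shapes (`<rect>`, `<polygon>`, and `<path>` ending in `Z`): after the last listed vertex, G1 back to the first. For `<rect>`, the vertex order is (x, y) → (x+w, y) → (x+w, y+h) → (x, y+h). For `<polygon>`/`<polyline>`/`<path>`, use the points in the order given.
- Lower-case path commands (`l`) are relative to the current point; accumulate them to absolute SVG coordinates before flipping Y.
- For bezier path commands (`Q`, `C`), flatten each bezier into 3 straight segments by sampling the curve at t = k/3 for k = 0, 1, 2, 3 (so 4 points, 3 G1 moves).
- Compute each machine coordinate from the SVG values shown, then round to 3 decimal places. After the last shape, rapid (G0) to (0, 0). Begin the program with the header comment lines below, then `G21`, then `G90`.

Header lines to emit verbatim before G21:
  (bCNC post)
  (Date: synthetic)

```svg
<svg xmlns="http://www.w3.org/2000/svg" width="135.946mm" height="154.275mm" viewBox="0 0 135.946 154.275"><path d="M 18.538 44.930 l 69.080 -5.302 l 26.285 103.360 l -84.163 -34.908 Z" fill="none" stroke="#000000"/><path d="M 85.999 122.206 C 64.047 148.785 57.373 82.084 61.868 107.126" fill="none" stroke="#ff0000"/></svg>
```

1 u = 1 mm; y_m = 154.275 − y.

[1] `<path>` closed polygon, #000000→score S506 F2424: (18.538,109.345) → (87.618,114.647) → (113.903,11.287) → (29.740,46.195) → (18.538,109.345) (closed)

[2] `<path>` cubic bezier, #ff0000→engrave S229 F4393: (85.999,32.069) → (68.987,29.731) → (61.248,48.463) → (61.868,47.149)

(bCNC post)
(Date: synthetic)
G21
G90
G0 X18.538 Y109.345
M4 S506
G01 X87.618 Y114.647 F2424
G01 X113.903 Y11.287 F2424
G01 X29.740 Y46.195 F2424
G01 X18.538 Y109.345 F2424
M5
G0 X85.999 Y32.069
M4 S229
G01 X68.987 Y29.731 F4393
G01 X61.248 Y48.463 F4393
G01 X61.868 Y47.149 F4393
M5
G0 X0.000 Y0.000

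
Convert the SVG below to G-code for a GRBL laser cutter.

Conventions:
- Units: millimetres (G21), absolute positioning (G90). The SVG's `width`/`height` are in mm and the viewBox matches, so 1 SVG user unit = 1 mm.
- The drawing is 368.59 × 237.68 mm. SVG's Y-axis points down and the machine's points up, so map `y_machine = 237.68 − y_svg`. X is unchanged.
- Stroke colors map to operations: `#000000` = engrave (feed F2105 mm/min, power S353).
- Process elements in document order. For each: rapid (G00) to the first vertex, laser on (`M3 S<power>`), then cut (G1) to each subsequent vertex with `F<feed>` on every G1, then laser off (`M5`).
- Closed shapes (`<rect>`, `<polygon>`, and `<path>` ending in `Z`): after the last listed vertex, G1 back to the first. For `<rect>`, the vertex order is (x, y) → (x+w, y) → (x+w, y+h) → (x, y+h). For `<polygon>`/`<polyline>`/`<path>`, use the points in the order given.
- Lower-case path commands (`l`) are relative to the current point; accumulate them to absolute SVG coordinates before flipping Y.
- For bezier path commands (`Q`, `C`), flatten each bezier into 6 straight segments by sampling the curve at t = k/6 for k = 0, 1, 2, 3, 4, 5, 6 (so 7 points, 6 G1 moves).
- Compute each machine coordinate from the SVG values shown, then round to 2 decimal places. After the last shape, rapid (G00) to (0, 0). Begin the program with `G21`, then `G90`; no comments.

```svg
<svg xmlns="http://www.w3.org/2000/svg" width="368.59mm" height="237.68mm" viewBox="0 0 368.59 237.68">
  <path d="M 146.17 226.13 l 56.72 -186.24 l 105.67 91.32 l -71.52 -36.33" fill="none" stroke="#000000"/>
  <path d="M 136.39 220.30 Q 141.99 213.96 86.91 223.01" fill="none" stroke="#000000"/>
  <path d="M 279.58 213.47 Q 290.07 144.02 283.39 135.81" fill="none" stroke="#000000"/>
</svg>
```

G21
G90
G00 X146.17 Y11.55
M3 S353
G1 X202.89 Y197.79 F2105
G1 X308.56 Y106.47 F2105
G1 X237.04 Y142.80 F2105
M5
G00 X136.39 Y17.38
M3 S353
G1 X136.57 Y19.07 F2105
G1 X133.38 Y19.90 F2105
G1 X126.82 Y19.87 F2105
G1 X116.89 Y18.99 F2105
G1 X103.58 Y17.26 F2105
G1 X86.91 Y14.67 F2105
M5
G00 X279.58 Y24.21
M3 S353
G1 X282.60 Y45.66 F2105
G1 X284.67 Y63.71 F2105
G1 X285.78 Y78.35 F2105
G1 X285.94 Y89.59 F2105
G1 X285.14 Y97.43 F2105
G1 X283.39 Y101.87 F2105
M5
G00 X0.00 Y0.00

1 u = 1 mm; y_m = 237.68 − y.

[1] `<path>` open polyline, #000000→engrave S353 F2105: (146.17,11.55) → (202.89,197.79) → (308.56,106.47) → (237.04,142.80)

[2] `<path>` quadratic bezier, #000000→engrave S353 F2105: (136.39,17.38) → (136.57,19.07) → (133.38,19.90) → (126.82,19.87) → (116.89,18.99) → (103.58,17.26) → (86.91,14.67)

[3] `<path>` quadratic bezier, #000000→engrave S353 F2105: (279.58,24.21) → (282.60,45.66) → (284.67,63.71) → (285.78,78.35) → (285.94,89.59) → (285.14,97.43) → (283.39,101.87)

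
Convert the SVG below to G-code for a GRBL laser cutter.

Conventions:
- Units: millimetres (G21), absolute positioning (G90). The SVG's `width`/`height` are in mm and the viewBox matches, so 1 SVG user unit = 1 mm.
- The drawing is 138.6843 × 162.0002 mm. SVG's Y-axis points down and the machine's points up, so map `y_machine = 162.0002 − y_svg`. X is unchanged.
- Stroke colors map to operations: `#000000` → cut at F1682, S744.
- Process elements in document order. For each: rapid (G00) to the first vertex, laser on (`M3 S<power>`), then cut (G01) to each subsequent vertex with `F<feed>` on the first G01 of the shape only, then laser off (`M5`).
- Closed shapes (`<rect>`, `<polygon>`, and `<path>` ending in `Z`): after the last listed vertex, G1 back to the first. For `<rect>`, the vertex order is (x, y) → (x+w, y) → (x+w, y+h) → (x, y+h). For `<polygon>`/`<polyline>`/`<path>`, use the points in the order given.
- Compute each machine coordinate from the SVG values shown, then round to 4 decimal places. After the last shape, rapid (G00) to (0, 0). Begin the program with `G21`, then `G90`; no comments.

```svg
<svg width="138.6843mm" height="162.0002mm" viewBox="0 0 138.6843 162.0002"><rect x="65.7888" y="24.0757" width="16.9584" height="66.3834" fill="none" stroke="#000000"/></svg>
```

viewBox `0 0 138.6843 162.0002` with mm width/height → 1 unit = 1 mm. Flip: y_m = 162.0002 − y_svg.

**Shape 1** — `<rect>` rectangle, stroke `#000000` → cut (S744, F1682). Machine vertices: (65.7888,137.9245) → (82.7472,137.9245) → (82.7472,71.5411) → (65.7888,71.5411) → (65.7888,137.9245). Closed: final G1 returns to the first vertex.

G21
G90
G00 X65.7888 Y137.9245
M3 S744
G01 X82.7472 Y137.9245 F1682
G01 X82.7472 Y71.5411
G01 X65.7888 Y71.5411
G01 X65.7888 Y137.9245
M5
G00 X0.0000 Y0.0000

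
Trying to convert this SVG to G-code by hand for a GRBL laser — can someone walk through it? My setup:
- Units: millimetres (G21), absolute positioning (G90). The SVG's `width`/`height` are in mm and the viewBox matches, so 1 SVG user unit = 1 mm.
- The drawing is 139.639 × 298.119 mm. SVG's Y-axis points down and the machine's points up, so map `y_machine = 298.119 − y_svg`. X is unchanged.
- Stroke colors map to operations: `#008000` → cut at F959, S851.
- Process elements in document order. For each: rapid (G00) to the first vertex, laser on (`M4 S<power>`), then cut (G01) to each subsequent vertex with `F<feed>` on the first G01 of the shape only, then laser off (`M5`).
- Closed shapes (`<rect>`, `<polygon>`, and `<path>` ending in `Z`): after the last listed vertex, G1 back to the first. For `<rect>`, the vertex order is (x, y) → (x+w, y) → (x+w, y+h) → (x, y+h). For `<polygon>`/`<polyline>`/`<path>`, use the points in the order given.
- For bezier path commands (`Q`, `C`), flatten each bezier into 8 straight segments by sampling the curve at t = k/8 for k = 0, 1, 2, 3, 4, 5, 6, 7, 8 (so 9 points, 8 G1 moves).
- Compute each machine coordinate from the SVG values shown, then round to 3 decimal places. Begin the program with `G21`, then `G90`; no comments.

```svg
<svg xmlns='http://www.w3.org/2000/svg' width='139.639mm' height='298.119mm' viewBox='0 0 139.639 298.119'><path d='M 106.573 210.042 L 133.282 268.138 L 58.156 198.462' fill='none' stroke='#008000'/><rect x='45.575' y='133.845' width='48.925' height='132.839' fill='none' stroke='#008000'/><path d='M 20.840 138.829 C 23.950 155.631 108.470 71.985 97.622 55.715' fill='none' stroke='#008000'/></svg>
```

G21
G90
G00 X106.573 Y88.077
M4 S851
G01 X133.282 Y29.981 F959
G01 X58.156 Y99.657
M5
G00 X45.575 Y164.274
M4 S851
G01 X94.500 Y164.274 F959
G01 X94.500 Y31.435
G01 X45.575 Y31.435
G01 X45.575 Y164.274
M5
G00 X20.840 Y159.290
M4 S851
G01 X25.477 Y157.370 F959
G01 X35.675 Y162.900
G01 X49.361 Y173.914
G01 X64.465 Y188.445
G01 X78.915 Y204.526
G01 X90.639 Y220.191
G01 X97.565 Y233.472
G01 X97.622 Y242.404
M5

1 u = 1 mm; y_m = 298.119 − y.

[1] `<path>` open polyline, #008000→cut S851 F959: (106.573,88.077) → (133.282,29.981) → (58.156,99.657)

[2] `<rect>` rectangle, #008000→cut S851 F959: (45.575,164.274) → (94.500,164.274) → (94.500,31.435) → (45.575,31.435) → (45.575,164.274) (closed)

[3] `<path>` cubic bezier, #008000→cut S851 F959: (20.840,159.290) → (25.477,157.370) → (35.675,162.900) → (49.361,173.914) → (64.465,188.445) → (78.915,204.526) → (90.639,220.191) → (97.565,233.472) → (97.622,242.404)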